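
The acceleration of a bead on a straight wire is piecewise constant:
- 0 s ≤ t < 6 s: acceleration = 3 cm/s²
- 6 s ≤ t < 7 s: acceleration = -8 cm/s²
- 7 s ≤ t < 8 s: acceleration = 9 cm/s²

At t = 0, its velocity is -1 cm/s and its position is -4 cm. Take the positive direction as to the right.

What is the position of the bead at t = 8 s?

70.5 cm

On each constant-a segment, Δv = aΔt and Δx = v₀Δt + ½aΔt²; chain segment to segment.
0–6 s: v starts -1 cm/s; Δx = -1·6 + ½·3·6² = 48 cm; v ends 17 cm/s.
6–7 s: v starts 17 cm/s; Δx = 17·1 + ½·-8·1² = 13 cm; v ends 9 cm/s.
7–8 s: v starts 9 cm/s; Δx = 9·1 + ½·9·1² = 13.5 cm; v ends 18 cm/s.
x(8) = -4 + Σ Δx = 70.5 cm.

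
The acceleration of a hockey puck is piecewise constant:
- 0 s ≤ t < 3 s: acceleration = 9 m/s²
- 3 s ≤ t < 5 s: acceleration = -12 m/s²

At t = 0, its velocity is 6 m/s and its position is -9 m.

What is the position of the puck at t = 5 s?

91.5 m

On each constant-a segment, Δv = aΔt and Δx = v₀Δt + ½aΔt²; chain segment to segment.
0–3 s: v starts 6 m/s; Δx = 6·3 + ½·9·3² = 58.5 m; v ends 33 m/s.
3–5 s: v starts 33 m/s; Δx = 33·2 + ½·-12·2² = 42 m; v ends 9 m/s.
x(5) = -9 + Σ Δx = 91.5 m.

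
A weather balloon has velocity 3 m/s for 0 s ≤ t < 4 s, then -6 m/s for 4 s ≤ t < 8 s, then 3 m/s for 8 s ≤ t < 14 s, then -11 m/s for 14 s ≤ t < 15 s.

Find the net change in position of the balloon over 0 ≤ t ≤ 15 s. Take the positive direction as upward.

-5 m

Net displacement equals the area under the velocity-time graph (areas below the axis count negative).
0–4 s: 3 × 4 = 12 m
4–8 s: -6 × 4 = -24 m
8–14 s: 3 × 6 = 18 m
14–15 s: -11 × 1 = -11 m
Net displacement = -5 m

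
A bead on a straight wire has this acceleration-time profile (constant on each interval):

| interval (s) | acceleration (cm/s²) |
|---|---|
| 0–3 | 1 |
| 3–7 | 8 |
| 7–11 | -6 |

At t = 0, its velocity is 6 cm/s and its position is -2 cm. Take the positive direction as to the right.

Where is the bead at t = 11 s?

236.5 cm

On each constant-a segment, Δv = aΔt and Δx = v₀Δt + ½aΔt²; chain segment to segment.
0–3 s: v starts 6 cm/s; Δx = 6·3 + ½·1·3² = 22.5 cm; v ends 9 cm/s.
3–7 s: v starts 9 cm/s; Δx = 9·4 + ½·8·4² = 100 cm; v ends 41 cm/s.
7–11 s: v starts 41 cm/s; Δx = 41·4 + ½·-6·4² = 116 cm; v ends 17 cm/s.
x(11) = -2 + Σ Δx = 236.5 cm.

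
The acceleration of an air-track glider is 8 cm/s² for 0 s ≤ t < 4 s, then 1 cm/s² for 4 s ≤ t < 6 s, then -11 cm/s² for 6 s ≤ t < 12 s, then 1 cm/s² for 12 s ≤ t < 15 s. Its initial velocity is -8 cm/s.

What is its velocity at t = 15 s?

Δv equals the area under the a-t graph; then v = v₀ + Δv.
0–4 s: 8 × 4 = 32 cm/s
4–6 s: 1 × 2 = 2 cm/s
6–12 s: -11 × 6 = -66 cm/s
12–15 s: 1 × 3 = 3 cm/s
Δv = -29 cm/s, so v(15) = -8 + (-29) = -37 cm/s.

-37 cm/s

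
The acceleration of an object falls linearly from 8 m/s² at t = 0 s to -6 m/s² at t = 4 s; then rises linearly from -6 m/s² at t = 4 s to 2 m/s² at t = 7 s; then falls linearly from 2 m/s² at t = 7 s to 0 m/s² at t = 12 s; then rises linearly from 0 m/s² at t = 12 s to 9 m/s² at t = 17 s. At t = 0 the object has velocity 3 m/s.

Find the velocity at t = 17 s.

Δv equals the area under the a-t graph; then v = v₀ + Δv.
0–4 s: ½(8 + -6)(4) = 4 m/s
4–7 s: ½(-6 + 2)(3) = -6 m/s
7–12 s: ½(2 + 0)(5) = 5 m/s
12–17 s: ½(0 + 9)(5) = 22.5 m/s
Δv = 25.5 m/s, so v(17) = 3 + (25.5) = 28.5 m/s.

28.5 m/s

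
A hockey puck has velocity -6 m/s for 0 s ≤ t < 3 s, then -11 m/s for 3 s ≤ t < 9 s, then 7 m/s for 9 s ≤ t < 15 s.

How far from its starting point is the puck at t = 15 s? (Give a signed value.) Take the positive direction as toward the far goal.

Net displacement equals the area under the velocity-time graph (areas below the axis count negative).
0–3 s: -6 × 3 = -18 m
3–9 s: -11 × 6 = -66 m
9–15 s: 7 × 6 = 42 m
Net displacement = -42 m

-42 m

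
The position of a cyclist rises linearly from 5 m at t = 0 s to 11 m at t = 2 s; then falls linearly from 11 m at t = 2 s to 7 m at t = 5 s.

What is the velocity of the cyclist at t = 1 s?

3 m/s

Velocity is the slope of the x-t graph on 0–2 s: (11 − 5)/(2 − 0) = 3 m/s.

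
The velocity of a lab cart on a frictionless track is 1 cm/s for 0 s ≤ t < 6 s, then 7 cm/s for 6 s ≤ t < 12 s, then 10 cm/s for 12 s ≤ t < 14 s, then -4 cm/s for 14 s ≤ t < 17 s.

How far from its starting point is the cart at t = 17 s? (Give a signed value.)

Net displacement equals the area under the velocity-time graph (areas below the axis count negative).
0–6 s: 1 × 6 = 6 cm
6–12 s: 7 × 6 = 42 cm
12–14 s: 10 × 2 = 20 cm
14–17 s: -4 × 3 = -12 cm
Net displacement = 56 cm

56 cm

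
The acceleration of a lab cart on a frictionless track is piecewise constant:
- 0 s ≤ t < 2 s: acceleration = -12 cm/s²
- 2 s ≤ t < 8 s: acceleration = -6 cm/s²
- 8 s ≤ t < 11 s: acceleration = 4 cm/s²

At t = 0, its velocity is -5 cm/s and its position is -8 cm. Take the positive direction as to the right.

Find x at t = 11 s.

On each constant-a segment, Δv = aΔt and Δx = v₀Δt + ½aΔt²; chain segment to segment.
0–2 s: v starts -5 cm/s; Δx = -5·2 + ½·-12·2² = -34 cm; v ends -29 cm/s.
2–8 s: v starts -29 cm/s; Δx = -29·6 + ½·-6·6² = -282 cm; v ends -65 cm/s.
8–11 s: v starts -65 cm/s; Δx = -65·3 + ½·4·3² = -177 cm; v ends -53 cm/s.
x(11) = -8 + Σ Δx = -501 cm.

-501 cm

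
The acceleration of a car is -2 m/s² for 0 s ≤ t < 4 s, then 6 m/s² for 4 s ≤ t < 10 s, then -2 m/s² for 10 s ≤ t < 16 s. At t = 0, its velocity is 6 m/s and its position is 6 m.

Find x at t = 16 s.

On each constant-a segment, Δv = aΔt and Δx = v₀Δt + ½aΔt²; chain segment to segment.
0–4 s: v starts 6 m/s; Δx = 6·4 + ½·-2·4² = 8 m; v ends -2 m/s.
4–10 s: v starts -2 m/s; Δx = -2·6 + ½·6·6² = 96 m; v ends 34 m/s.
10–16 s: v starts 34 m/s; Δx = 34·6 + ½·-2·6² = 168 m; v ends 22 m/s.
x(16) = 6 + Σ Δx = 278 m.

278 m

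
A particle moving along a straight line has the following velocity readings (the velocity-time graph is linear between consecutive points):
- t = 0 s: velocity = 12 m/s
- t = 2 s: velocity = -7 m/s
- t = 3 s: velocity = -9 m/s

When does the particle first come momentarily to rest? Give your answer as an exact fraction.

t = 24/19 s

v changes sign on 0–2 s (from 12 to -7); the graph is linear there, so v = 0 at t = 0 + (-12)·(2 − 0)/(-7 − 12) = 24/19 s.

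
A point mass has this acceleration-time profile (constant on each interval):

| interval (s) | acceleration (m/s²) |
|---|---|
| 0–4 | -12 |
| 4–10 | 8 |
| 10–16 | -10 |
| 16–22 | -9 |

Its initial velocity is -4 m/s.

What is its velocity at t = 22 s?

Δv equals the area under the a-t graph; then v = v₀ + Δv.
0–4 s: -12 × 4 = -48 m/s
4–10 s: 8 × 6 = 48 m/s
10–16 s: -10 × 6 = -60 m/s
16–22 s: -9 × 6 = -54 m/s
Δv = -114 m/s, so v(22) = -4 + (-114) = -118 m/s.

-118 m/s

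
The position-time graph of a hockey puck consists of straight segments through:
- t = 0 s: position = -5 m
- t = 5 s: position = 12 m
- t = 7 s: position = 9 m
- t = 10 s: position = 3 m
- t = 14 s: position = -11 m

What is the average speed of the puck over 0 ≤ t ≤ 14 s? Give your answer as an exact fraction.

Average speed = (total path length)/(elapsed time); on a piecewise-linear x-t graph the path length is Σ|Δx|.
0–5 s: |Δx| = |12 − -5| = 17 m
5–7 s: |Δx| = |9 − 12| = 3 m
7–10 s: |Δx| = |3 − 9| = 6 m
10–14 s: |Δx| = |-11 − 3| = 14 m
Total path = 40 m; average speed = 40/14 = 20/7 m/s.

20/7 m/s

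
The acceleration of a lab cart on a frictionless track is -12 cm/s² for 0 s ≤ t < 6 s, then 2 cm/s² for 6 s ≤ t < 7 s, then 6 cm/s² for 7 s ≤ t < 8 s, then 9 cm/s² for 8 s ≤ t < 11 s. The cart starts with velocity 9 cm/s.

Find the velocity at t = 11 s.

-28 cm/s

Δv equals the area under the a-t graph; then v = v₀ + Δv.
0–6 s: -12 × 6 = -72 cm/s
6–7 s: 2 × 1 = 2 cm/s
7–8 s: 6 × 1 = 6 cm/s
8–11 s: 9 × 3 = 27 cm/s
Δv = -37 cm/s, so v(11) = 9 + (-37) = -28 cm/s.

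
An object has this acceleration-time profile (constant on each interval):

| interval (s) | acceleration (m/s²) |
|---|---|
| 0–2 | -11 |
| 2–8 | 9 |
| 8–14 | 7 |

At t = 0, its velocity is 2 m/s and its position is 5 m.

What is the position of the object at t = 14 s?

On each constant-a segment, Δv = aΔt and Δx = v₀Δt + ½aΔt²; chain segment to segment.
0–2 s: v starts 2 m/s; Δx = 2·2 + ½·-11·2² = -18 m; v ends -20 m/s.
2–8 s: v starts -20 m/s; Δx = -20·6 + ½·9·6² = 42 m; v ends 34 m/s.
8–14 s: v starts 34 m/s; Δx = 34·6 + ½·7·6² = 330 m; v ends 76 m/s.
x(14) = 5 + Σ Δx = 359 m.

359 m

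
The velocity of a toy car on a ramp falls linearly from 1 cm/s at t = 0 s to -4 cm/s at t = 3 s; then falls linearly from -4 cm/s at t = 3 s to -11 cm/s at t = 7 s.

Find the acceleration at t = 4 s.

Acceleration is the slope of the v-t graph on 3–7 s: (-11 − -4)/(7 − 3) = -1.75 cm/s².

-1.75 cm/s²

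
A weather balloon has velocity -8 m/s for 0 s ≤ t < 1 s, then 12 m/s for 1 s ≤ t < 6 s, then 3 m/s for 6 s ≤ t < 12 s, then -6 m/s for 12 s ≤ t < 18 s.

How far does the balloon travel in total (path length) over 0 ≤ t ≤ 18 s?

122 m

Total distance travelled is ∫|v| dt — sum the magnitudes of each area piece.
0–1 s: |-8| × 1 = 8 m
1–6 s: |12| × 5 = 60 m
6–12 s: |3| × 6 = 18 m
12–18 s: |-6| × 6 = 36 m
Total distance = 122 m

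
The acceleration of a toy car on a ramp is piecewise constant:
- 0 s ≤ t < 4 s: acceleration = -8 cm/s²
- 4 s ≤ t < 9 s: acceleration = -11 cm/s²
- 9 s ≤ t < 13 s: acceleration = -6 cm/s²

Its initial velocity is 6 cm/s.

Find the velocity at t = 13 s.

Δv equals the area under the a-t graph; then v = v₀ + Δv.
0–4 s: -8 × 4 = -32 cm/s
4–9 s: -11 × 5 = -55 cm/s
9–13 s: -6 × 4 = -24 cm/s
Δv = -111 cm/s, so v(13) = 6 + (-111) = -105 cm/s.

-105 cm/s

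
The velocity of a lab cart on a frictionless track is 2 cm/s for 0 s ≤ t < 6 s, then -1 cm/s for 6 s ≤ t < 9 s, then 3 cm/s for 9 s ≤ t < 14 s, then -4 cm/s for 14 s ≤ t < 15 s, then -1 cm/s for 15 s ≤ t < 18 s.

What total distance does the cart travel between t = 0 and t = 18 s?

37 cm

Distance (not displacement) is the total path length: add the absolute areas under v-t.
0–6 s: |2| × 6 = 12 cm
6–9 s: |-1| × 3 = 3 cm
9–14 s: |3| × 5 = 15 cm
14–15 s: |-4| × 1 = 4 cm
15–18 s: |-1| × 3 = 3 cm
Total distance = 37 cm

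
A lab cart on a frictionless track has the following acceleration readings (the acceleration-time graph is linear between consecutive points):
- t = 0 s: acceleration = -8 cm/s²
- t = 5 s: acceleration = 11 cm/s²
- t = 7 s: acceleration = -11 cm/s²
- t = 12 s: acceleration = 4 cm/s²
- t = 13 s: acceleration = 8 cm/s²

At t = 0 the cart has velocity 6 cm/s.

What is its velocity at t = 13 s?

2 cm/s

Δv equals the area under the a-t graph; then v = v₀ + Δv.
0–5 s: ½(-8 + 11)(5) = 7.5 cm/s
5–7 s: ½(11 + -11)(2) = 0 cm/s
7–12 s: ½(-11 + 4)(5) = -17.5 cm/s
12–13 s: ½(4 + 8)(1) = 6 cm/s
Δv = -4 cm/s, so v(13) = 6 + (-4) = 2 cm/s.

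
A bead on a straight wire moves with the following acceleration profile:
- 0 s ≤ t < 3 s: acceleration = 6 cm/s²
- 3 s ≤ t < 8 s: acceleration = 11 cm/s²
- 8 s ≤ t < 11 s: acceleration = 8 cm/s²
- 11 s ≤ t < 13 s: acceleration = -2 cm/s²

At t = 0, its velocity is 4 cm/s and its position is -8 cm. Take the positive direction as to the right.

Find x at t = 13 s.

On each constant-a segment, Δv = aΔt and Δx = v₀Δt + ½aΔt²; chain segment to segment.
0–3 s: v starts 4 cm/s; Δx = 4·3 + ½·6·3² = 39 cm; v ends 22 cm/s.
3–8 s: v starts 22 cm/s; Δx = 22·5 + ½·11·5² = 247.5 cm; v ends 77 cm/s.
8–11 s: v starts 77 cm/s; Δx = 77·3 + ½·8·3² = 267 cm; v ends 101 cm/s.
11–13 s: v starts 101 cm/s; Δx = 101·2 + ½·-2·2² = 198 cm; v ends 97 cm/s.
x(13) = -8 + Σ Δx = 743.5 cm.

743.5 cm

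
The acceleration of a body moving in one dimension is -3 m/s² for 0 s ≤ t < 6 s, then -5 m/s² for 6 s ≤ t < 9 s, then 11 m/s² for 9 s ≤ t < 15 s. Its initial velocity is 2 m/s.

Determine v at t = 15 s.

Δv equals the area under the a-t graph; then v = v₀ + Δv.
0–6 s: -3 × 6 = -18 m/s
6–9 s: -5 × 3 = -15 m/s
9–15 s: 11 × 6 = 66 m/s
Δv = 33 m/s, so v(15) = 2 + (33) = 35 m/s.

35 m/s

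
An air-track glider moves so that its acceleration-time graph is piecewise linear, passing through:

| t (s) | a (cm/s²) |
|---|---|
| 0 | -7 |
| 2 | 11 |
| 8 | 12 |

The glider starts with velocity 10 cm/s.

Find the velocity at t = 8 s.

83 cm/s

Δv equals the area under the a-t graph; then v = v₀ + Δv.
0–2 s: ½(-7 + 11)(2) = 4 cm/s
2–8 s: ½(11 + 12)(6) = 69 cm/s
Δv = 73 cm/s, so v(8) = 10 + (73) = 83 cm/s.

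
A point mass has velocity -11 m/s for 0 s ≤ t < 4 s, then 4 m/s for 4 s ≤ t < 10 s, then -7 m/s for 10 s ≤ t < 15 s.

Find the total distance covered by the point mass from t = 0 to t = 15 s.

Total distance travelled is ∫|v| dt — sum the magnitudes of each area piece.
0–4 s: |-11| × 4 = 44 m
4–10 s: |4| × 6 = 24 m
10–15 s: |-7| × 5 = 35 m
Total distance = 103 m

103 m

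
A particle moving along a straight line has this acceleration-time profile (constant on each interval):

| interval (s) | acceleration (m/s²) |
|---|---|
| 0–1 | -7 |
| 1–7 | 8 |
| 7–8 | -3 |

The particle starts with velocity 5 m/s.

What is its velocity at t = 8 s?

43 m/s

Δv equals the area under the a-t graph; then v = v₀ + Δv.
0–1 s: -7 × 1 = -7 m/s
1–7 s: 8 × 6 = 48 m/s
7–8 s: -3 × 1 = -3 m/s
Δv = 38 m/s, so v(8) = 5 + (38) = 43 m/s.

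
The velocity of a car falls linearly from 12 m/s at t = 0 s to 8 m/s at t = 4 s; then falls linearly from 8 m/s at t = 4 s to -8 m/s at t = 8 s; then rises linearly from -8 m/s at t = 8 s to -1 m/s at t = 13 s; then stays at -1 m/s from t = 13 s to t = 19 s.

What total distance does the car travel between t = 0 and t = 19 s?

84.5 m

Distance (not displacement) is the total path length: add the absolute areas under v-t.
0–4 s: |½(12 + 8)(4)| = 40 m
4–8 s: v = 0 at t = 6 s; triangle areas 8 + 8 = 16 m
8–13 s: |½(-8 + -1)(5)| = 22.5 m
13–19 s: |-1| × 6 = 6 m
Total distance = 84.5 m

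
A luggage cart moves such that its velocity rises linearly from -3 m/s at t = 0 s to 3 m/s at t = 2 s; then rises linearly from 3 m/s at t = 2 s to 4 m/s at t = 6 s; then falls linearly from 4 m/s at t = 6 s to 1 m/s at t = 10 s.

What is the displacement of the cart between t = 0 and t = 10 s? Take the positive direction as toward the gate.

Net displacement equals the area under the velocity-time graph (areas below the axis count negative).
0–2 s: ½(-3 + 3)(2) = 0 m
2–6 s: ½(3 + 4)(4) = 14 m
6–10 s: ½(4 + 1)(4) = 10 m
Net displacement = 24 m

24 m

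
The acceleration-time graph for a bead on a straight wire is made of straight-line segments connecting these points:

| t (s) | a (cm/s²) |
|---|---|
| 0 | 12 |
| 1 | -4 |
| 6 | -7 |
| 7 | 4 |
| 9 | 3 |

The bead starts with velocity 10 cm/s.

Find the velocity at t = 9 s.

Δv equals the area under the a-t graph; then v = v₀ + Δv.
0–1 s: ½(12 + -4)(1) = 4 cm/s
1–6 s: ½(-4 + -7)(5) = -27.5 cm/s
6–7 s: ½(-7 + 4)(1) = -1.5 cm/s
7–9 s: ½(4 + 3)(2) = 7 cm/s
Δv = -18 cm/s, so v(9) = 10 + (-18) = -8 cm/s.

-8 cm/s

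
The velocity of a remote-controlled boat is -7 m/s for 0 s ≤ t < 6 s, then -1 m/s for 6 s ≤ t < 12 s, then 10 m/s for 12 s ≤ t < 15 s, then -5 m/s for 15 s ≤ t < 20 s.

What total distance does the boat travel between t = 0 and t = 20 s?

Distance (not displacement) is the total path length: add the absolute areas under v-t.
0–6 s: |-7| × 6 = 42 m
6–12 s: |-1| × 6 = 6 m
12–15 s: |10| × 3 = 30 m
15–20 s: |-5| × 5 = 25 m
Total distance = 103 m

103 m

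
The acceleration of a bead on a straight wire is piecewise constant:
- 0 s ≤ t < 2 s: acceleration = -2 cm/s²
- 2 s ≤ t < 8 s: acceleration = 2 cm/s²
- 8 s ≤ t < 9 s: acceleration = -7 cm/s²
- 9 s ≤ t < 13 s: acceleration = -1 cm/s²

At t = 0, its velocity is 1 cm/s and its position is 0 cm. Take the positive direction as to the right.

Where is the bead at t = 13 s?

21.5 cm

On each constant-a segment, Δv = aΔt and Δx = v₀Δt + ½aΔt²; chain segment to segment.
0–2 s: v starts 1 cm/s; Δx = 1·2 + ½·-2·2² = -2 cm; v ends -3 cm/s.
2–8 s: v starts -3 cm/s; Δx = -3·6 + ½·2·6² = 18 cm; v ends 9 cm/s.
8–9 s: v starts 9 cm/s; Δx = 9·1 + ½·-7·1² = 5.5 cm; v ends 2 cm/s.
9–13 s: v starts 2 cm/s; Δx = 2·4 + ½·-1·4² = 0 cm; v ends -2 cm/s.
x(13) = 0 + Σ Δx = 21.5 cm.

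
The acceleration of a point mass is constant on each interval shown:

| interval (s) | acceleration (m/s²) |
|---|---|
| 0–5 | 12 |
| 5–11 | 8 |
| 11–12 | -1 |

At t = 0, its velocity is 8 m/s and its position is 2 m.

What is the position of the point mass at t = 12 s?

859.5 m

On each constant-a segment, Δv = aΔt and Δx = v₀Δt + ½aΔt²; chain segment to segment.
0–5 s: v starts 8 m/s; Δx = 8·5 + ½·12·5² = 190 m; v ends 68 m/s.
5–11 s: v starts 68 m/s; Δx = 68·6 + ½·8·6² = 552 m; v ends 116 m/s.
11–12 s: v starts 116 m/s; Δx = 116·1 + ½·-1·1² = 115.5 m; v ends 115 m/s.
x(12) = 2 + Σ Δx = 859.5 m.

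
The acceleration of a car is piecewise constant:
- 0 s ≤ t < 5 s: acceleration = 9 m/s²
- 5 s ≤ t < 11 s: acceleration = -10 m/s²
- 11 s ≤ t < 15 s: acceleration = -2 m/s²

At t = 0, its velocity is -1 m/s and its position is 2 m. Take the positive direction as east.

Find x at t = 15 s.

On each constant-a segment, Δv = aΔt and Δx = v₀Δt + ½aΔt²; chain segment to segment.
0–5 s: v starts -1 m/s; Δx = -1·5 + ½·9·5² = 107.5 m; v ends 44 m/s.
5–11 s: v starts 44 m/s; Δx = 44·6 + ½·-10·6² = 84 m; v ends -16 m/s.
11–15 s: v starts -16 m/s; Δx = -16·4 + ½·-2·4² = -80 m; v ends -24 m/s.
x(15) = 2 + Σ Δx = 113.5 m.

113.5 m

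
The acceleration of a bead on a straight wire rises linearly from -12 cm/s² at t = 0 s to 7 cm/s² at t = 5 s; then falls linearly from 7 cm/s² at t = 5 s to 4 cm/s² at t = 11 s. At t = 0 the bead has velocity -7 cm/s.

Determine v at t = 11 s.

Δv equals the area under the a-t graph; then v = v₀ + Δv.
0–5 s: ½(-12 + 7)(5) = -12.5 cm/s
5–11 s: ½(7 + 4)(6) = 33 cm/s
Δv = 20.5 cm/s, so v(11) = -7 + (20.5) = 13.5 cm/s.

13.5 cm/s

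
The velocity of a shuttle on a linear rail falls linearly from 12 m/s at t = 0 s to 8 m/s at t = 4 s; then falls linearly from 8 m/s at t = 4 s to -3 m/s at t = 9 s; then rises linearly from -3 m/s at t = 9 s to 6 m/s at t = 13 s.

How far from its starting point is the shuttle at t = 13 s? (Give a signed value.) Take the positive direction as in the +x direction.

Displacement is the signed area under the v-t curve.
0–4 s: ½(12 + 8)(4) = 40 m
4–9 s: ½(8 + -3)(5) = 12.5 m
9–13 s: ½(-3 + 6)(4) = 6 m
Net displacement = 58.5 m

58.5 m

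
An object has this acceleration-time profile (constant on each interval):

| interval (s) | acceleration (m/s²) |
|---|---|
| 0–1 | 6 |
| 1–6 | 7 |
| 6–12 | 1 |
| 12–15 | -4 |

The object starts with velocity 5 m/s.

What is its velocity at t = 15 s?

40 m/s

Δv equals the area under the a-t graph; then v = v₀ + Δv.
0–1 s: 6 × 1 = 6 m/s
1–6 s: 7 × 5 = 35 m/s
6–12 s: 1 × 6 = 6 m/s
12–15 s: -4 × 3 = -12 m/s
Δv = 35 m/s, so v(15) = 5 + (35) = 40 m/s.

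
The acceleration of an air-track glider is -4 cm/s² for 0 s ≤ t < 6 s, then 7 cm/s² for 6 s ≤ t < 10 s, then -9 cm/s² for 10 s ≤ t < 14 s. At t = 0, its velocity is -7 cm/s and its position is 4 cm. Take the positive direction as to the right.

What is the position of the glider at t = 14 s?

-262 cm

On each constant-a segment, Δv = aΔt and Δx = v₀Δt + ½aΔt²; chain segment to segment.
0–6 s: v starts -7 cm/s; Δx = -7·6 + ½·-4·6² = -114 cm; v ends -31 cm/s.
6–10 s: v starts -31 cm/s; Δx = -31·4 + ½·7·4² = -68 cm; v ends -3 cm/s.
10–14 s: v starts -3 cm/s; Δx = -3·4 + ½·-9·4² = -84 cm; v ends -39 cm/s.
x(14) = 4 + Σ Δx = -262 cm.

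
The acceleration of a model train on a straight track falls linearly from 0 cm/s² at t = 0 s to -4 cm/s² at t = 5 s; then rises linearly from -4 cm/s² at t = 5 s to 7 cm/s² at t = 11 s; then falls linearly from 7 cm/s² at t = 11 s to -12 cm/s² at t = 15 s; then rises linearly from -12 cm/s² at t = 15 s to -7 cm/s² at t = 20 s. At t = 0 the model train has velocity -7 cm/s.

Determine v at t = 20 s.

Δv equals the area under the a-t graph; then v = v₀ + Δv.
0–5 s: ½(0 + -4)(5) = -10 cm/s
5–11 s: ½(-4 + 7)(6) = 9 cm/s
11–15 s: ½(7 + -12)(4) = -10 cm/s
15–20 s: ½(-12 + -7)(5) = -47.5 cm/s
Δv = -58.5 cm/s, so v(20) = -7 + (-58.5) = -65.5 cm/s.

-65.5 cm/s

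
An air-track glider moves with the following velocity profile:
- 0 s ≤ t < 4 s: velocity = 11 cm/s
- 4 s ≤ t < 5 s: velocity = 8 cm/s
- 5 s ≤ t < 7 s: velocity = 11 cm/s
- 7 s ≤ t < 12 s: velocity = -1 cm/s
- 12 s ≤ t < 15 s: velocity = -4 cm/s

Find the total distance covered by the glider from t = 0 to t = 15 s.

91 cm

Total distance travelled is ∫|v| dt — sum the magnitudes of each area piece.
0–4 s: |11| × 4 = 44 cm
4–5 s: |8| × 1 = 8 cm
5–7 s: |11| × 2 = 22 cm
7–12 s: |-1| × 5 = 5 cm
12–15 s: |-4| × 3 = 12 cm
Total distance = 91 cm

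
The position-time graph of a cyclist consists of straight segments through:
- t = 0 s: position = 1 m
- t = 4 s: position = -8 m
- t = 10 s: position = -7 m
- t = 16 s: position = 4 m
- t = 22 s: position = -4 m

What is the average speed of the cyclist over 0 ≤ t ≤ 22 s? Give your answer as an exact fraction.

Average speed = (total path length)/(elapsed time); on a piecewise-linear x-t graph the path length is Σ|Δx|.
0–4 s: |Δx| = |-8 − 1| = 9 m
4–10 s: |Δx| = |-7 − -8| = 1 m
10–16 s: |Δx| = |4 − -7| = 11 m
16–22 s: |Δx| = |-4 − 4| = 8 m
Total path = 29 m; average speed = 29/22 = 29/22 m/s.

29/22 m/s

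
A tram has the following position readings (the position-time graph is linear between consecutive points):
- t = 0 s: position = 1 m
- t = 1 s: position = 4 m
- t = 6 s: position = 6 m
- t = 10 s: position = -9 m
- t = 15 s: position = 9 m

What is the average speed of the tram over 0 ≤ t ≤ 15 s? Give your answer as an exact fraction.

38/15 m/s

Average speed = (total path length)/(elapsed time); on a piecewise-linear x-t graph the path length is Σ|Δx|.
0–1 s: |Δx| = |4 − 1| = 3 m
1–6 s: |Δx| = |6 − 4| = 2 m
6–10 s: |Δx| = |-9 − 6| = 15 m
10–15 s: |Δx| = |9 − -9| = 18 m
Total path = 38 m; average speed = 38/15 = 38/15 m/s.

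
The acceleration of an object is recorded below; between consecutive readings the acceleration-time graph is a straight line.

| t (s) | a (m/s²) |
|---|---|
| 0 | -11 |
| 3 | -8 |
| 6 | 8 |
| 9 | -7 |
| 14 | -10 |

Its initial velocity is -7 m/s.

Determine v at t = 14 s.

-76.5 m/s

Δv equals the area under the a-t graph; then v = v₀ + Δv.
0–3 s: ½(-11 + -8)(3) = -28.5 m/s
3–6 s: ½(-8 + 8)(3) = 0 m/s
6–9 s: ½(8 + -7)(3) = 1.5 m/s
9–14 s: ½(-7 + -10)(5) = -42.5 m/s
Δv = -69.5 m/s, so v(14) = -7 + (-69.5) = -76.5 m/s.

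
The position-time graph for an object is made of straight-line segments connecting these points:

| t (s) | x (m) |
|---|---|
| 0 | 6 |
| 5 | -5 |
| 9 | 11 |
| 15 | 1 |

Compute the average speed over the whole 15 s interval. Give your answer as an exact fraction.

37/15 m/s

Average speed = (total path length)/(elapsed time); on a piecewise-linear x-t graph the path length is Σ|Δx|.
0–5 s: |Δx| = |-5 − 6| = 11 m
5–9 s: |Δx| = |11 − -5| = 16 m
9–15 s: |Δx| = |1 − 11| = 10 m
Total path = 37 m; average speed = 37/15 = 37/15 m/s.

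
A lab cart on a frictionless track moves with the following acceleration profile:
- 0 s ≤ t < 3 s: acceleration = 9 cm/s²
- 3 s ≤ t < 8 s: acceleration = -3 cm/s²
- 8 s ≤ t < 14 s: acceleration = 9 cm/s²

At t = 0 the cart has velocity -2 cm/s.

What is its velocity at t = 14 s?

Δv equals the area under the a-t graph; then v = v₀ + Δv.
0–3 s: 9 × 3 = 27 cm/s
3–8 s: -3 × 5 = -15 cm/s
8–14 s: 9 × 6 = 54 cm/s
Δv = 66 cm/s, so v(14) = -2 + (66) = 64 cm/s.

64 cm/s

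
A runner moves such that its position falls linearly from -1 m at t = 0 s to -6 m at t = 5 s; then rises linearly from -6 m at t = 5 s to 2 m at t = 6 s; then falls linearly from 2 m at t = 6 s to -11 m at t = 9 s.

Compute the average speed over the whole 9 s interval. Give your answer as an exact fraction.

Average speed = (total path length)/(elapsed time); on a piecewise-linear x-t graph the path length is Σ|Δx|.
0–5 s: |Δx| = |-6 − -1| = 5 m
5–6 s: |Δx| = |2 − -6| = 8 m
6–9 s: |Δx| = |-11 − 2| = 13 m
Total path = 26 m; average speed = 26/9 = 26/9 m/s.

26/9 m/s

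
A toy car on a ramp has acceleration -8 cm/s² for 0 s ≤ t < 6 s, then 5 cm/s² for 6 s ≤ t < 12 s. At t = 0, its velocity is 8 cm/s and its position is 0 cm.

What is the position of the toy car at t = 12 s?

On each constant-a segment, Δv = aΔt and Δx = v₀Δt + ½aΔt²; chain segment to segment.
0–6 s: v starts 8 cm/s; Δx = 8·6 + ½·-8·6² = -96 cm; v ends -40 cm/s.
6–12 s: v starts -40 cm/s; Δx = -40·6 + ½·5·6² = -150 cm; v ends -10 cm/s.
x(12) = 0 + Σ Δx = -246 cm.

-246 cm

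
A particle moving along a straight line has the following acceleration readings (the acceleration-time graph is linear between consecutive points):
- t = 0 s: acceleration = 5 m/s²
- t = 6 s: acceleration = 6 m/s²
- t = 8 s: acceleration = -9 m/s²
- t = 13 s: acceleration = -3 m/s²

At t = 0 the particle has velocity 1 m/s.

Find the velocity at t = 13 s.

1 m/s

Δv equals the area under the a-t graph; then v = v₀ + Δv.
0–6 s: ½(5 + 6)(6) = 33 m/s
6–8 s: ½(6 + -9)(2) = -3 m/s
8–13 s: ½(-9 + -3)(5) = -30 m/s
Δv = 0 m/s, so v(13) = 1 + (0) = 1 m/s.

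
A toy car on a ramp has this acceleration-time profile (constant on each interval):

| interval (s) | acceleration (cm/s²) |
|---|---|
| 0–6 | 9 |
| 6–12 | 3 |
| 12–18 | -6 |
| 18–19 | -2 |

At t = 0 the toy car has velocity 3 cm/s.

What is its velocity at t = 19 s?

37 cm/s

Δv equals the area under the a-t graph; then v = v₀ + Δv.
0–6 s: 9 × 6 = 54 cm/s
6–12 s: 3 × 6 = 18 cm/s
12–18 s: -6 × 6 = -36 cm/s
18–19 s: -2 × 1 = -2 cm/s
Δv = 34 cm/s, so v(19) = 3 + (34) = 37 cm/s.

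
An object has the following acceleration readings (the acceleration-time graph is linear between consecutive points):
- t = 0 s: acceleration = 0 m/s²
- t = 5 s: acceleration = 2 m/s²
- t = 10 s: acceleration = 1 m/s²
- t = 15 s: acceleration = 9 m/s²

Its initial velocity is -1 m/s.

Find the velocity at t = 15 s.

36.5 m/s

Δv equals the area under the a-t graph; then v = v₀ + Δv.
0–5 s: ½(0 + 2)(5) = 5 m/s
5–10 s: ½(2 + 1)(5) = 7.5 m/s
10–15 s: ½(1 + 9)(5) = 25 m/s
Δv = 37.5 m/s, so v(15) = -1 + (37.5) = 36.5 m/s.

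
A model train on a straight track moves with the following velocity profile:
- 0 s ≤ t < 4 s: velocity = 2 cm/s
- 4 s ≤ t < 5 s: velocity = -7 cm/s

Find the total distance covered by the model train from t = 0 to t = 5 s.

15 cm

Total distance travelled is ∫|v| dt — sum the magnitudes of each area piece.
0–4 s: |2| × 4 = 8 cm
4–5 s: |-7| × 1 = 7 cm
Total distance = 15 cm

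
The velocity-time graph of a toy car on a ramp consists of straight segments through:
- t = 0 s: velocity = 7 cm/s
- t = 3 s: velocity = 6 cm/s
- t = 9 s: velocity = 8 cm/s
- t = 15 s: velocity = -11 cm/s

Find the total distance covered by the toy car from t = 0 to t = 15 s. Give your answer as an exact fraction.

Distance (not displacement) is the total path length: add the absolute areas under v-t.
0–3 s: |½(7 + 6)(3)| = 19.5 cm
3–9 s: |½(6 + 8)(6)| = 42 cm
9–15 s: v = 0 at t = 219/19 s; triangle areas 192/19 + 363/19 = 555/19 cm
Total distance = 3447/38 cm

3447/38 cm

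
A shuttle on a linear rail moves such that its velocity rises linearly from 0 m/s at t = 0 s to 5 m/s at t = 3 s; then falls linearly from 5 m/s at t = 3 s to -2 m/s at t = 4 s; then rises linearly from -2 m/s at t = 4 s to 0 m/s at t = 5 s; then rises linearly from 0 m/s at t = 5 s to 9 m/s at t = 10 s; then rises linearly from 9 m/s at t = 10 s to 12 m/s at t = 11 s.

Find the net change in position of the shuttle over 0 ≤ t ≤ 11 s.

Displacement is the signed area under the v-t curve.
0–3 s: ½(0 + 5)(3) = 7.5 m
3–4 s: ½(5 + -2)(1) = 1.5 m
4–5 s: ½(-2 + 0)(1) = -1 m
5–10 s: ½(0 + 9)(5) = 22.5 m
10–11 s: ½(9 + 12)(1) = 10.5 m
Net displacement = 41 m

41 m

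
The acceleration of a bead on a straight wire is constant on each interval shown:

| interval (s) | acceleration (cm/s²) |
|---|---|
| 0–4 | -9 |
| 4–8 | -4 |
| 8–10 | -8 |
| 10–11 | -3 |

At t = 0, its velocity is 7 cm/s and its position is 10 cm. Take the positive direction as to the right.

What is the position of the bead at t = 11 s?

On each constant-a segment, Δv = aΔt and Δx = v₀Δt + ½aΔt²; chain segment to segment.
0–4 s: v starts 7 cm/s; Δx = 7·4 + ½·-9·4² = -44 cm; v ends -29 cm/s.
4–8 s: v starts -29 cm/s; Δx = -29·4 + ½·-4·4² = -148 cm; v ends -45 cm/s.
8–10 s: v starts -45 cm/s; Δx = -45·2 + ½·-8·2² = -106 cm; v ends -61 cm/s.
10–11 s: v starts -61 cm/s; Δx = -61·1 + ½·-3·1² = -62.5 cm; v ends -64 cm/s.
x(11) = 10 + Σ Δx = -350.5 cm.

-350.5 cm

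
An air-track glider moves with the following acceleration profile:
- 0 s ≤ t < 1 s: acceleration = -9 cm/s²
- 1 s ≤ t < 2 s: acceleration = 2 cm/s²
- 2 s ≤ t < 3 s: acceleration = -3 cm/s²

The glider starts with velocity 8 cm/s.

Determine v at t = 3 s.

-2 cm/s

Δv equals the area under the a-t graph; then v = v₀ + Δv.
0–1 s: -9 × 1 = -9 cm/s
1–2 s: 2 × 1 = 2 cm/s
2–3 s: -3 × 1 = -3 cm/s
Δv = -10 cm/s, so v(3) = 8 + (-10) = -2 cm/s.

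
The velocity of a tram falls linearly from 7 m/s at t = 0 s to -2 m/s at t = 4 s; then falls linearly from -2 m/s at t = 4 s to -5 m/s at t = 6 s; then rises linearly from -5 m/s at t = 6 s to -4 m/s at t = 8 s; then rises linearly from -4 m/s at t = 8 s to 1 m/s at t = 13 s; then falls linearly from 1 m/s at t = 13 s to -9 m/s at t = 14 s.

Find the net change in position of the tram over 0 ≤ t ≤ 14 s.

-17.5 m

Net displacement equals the area under the velocity-time graph (areas below the axis count negative).
0–4 s: ½(7 + -2)(4) = 10 m
4–6 s: ½(-2 + -5)(2) = -7 m
6–8 s: ½(-5 + -4)(2) = -9 m
8–13 s: ½(-4 + 1)(5) = -7.5 m
13–14 s: ½(1 + -9)(1) = -4 m
Net displacement = -17.5 m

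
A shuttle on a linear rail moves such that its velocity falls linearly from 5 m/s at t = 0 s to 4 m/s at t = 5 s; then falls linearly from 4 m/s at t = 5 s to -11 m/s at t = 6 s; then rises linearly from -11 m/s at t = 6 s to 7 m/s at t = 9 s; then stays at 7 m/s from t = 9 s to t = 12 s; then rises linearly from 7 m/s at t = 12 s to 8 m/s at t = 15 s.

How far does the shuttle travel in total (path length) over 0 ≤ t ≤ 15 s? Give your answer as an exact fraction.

1271/15 m

Distance (not displacement) is the total path length: add the absolute areas under v-t.
0–5 s: |½(5 + 4)(5)| = 22.5 m
5–6 s: v = 0 at t = 79/15 s; triangle areas 8/15 + 121/30 = 137/30 m
6–9 s: v = 0 at t = 47/6 s; triangle areas 121/12 + 49/12 = 85/6 m
9–12 s: |7| × 3 = 21 m
12–15 s: |½(7 + 8)(3)| = 22.5 m
Total distance = 1271/15 m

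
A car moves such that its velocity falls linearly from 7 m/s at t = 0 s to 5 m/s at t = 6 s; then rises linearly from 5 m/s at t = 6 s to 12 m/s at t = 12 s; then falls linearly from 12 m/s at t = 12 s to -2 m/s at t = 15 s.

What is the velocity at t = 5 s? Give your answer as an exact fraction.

On 0–6 s the graph is linear from 7 to 5 m/s: v(5) = 7 + (5 − 7)·(5 − 0)/(6 − 0) = 16/3 m/s.

16/3 m/s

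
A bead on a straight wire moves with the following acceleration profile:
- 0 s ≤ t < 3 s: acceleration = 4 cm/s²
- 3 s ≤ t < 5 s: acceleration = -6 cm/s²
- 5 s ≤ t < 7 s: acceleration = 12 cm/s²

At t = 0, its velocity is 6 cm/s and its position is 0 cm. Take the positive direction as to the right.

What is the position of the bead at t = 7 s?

96 cm

On each constant-a segment, Δv = aΔt and Δx = v₀Δt + ½aΔt²; chain segment to segment.
0–3 s: v starts 6 cm/s; Δx = 6·3 + ½·4·3² = 36 cm; v ends 18 cm/s.
3–5 s: v starts 18 cm/s; Δx = 18·2 + ½·-6·2² = 24 cm; v ends 6 cm/s.
5–7 s: v starts 6 cm/s; Δx = 6·2 + ½·12·2² = 36 cm; v ends 30 cm/s.
x(7) = 0 + Σ Δx = 96 cm.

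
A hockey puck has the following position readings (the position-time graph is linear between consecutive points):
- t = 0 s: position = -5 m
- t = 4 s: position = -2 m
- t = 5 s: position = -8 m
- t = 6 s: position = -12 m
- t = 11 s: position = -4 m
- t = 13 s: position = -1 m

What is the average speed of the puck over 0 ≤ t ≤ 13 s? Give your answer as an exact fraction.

24/13 m/s

Average speed = (total path length)/(elapsed time); on a piecewise-linear x-t graph the path length is Σ|Δx|.
0–4 s: |Δx| = |-2 − -5| = 3 m
4–5 s: |Δx| = |-8 − -2| = 6 m
5–6 s: |Δx| = |-12 − -8| = 4 m
6–11 s: |Δx| = |-4 − -12| = 8 m
11–13 s: |Δx| = |-1 − -4| = 3 m
Total path = 24 m; average speed = 24/13 = 24/13 m/s.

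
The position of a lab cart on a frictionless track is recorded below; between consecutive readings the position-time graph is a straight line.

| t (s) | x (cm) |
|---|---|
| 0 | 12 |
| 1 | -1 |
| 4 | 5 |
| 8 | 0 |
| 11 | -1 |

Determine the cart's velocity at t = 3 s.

Velocity is the slope of the x-t graph on 1–4 s: (5 − -1)/(4 − 1) = 2 cm/s.

2 cm/s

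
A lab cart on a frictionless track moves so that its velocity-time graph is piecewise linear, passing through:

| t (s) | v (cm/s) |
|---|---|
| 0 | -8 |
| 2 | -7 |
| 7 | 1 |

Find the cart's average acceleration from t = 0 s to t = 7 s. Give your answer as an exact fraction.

9/7 cm/s²

Average acceleration = Δv/Δt = (1 − -8)/(7 − 0) = 9/7 cm/s².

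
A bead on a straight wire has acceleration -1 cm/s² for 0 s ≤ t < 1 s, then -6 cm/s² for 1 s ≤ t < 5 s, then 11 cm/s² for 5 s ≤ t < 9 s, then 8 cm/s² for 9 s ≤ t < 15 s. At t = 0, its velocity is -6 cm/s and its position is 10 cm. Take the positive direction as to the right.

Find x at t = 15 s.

On each constant-a segment, Δv = aΔt and Δx = v₀Δt + ½aΔt²; chain segment to segment.
0–1 s: v starts -6 cm/s; Δx = -6·1 + ½·-1·1² = -6.5 cm; v ends -7 cm/s.
1–5 s: v starts -7 cm/s; Δx = -7·4 + ½·-6·4² = -76 cm; v ends -31 cm/s.
5–9 s: v starts -31 cm/s; Δx = -31·4 + ½·11·4² = -36 cm; v ends 13 cm/s.
9–15 s: v starts 13 cm/s; Δx = 13·6 + ½·8·6² = 222 cm; v ends 61 cm/s.
x(15) = 10 + Σ Δx = 113.5 cm.

113.5 cm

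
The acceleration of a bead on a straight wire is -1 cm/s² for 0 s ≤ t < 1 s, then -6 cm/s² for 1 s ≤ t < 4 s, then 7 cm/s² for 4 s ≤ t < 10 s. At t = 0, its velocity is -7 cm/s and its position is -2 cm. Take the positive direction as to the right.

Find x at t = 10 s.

-90.5 cm

On each constant-a segment, Δv = aΔt and Δx = v₀Δt + ½aΔt²; chain segment to segment.
0–1 s: v starts -7 cm/s; Δx = -7·1 + ½·-1·1² = -7.5 cm; v ends -8 cm/s.
1–4 s: v starts -8 cm/s; Δx = -8·3 + ½·-6·3² = -51 cm; v ends -26 cm/s.
4–10 s: v starts -26 cm/s; Δx = -26·6 + ½·7·6² = -30 cm; v ends 16 cm/s.
x(10) = -2 + Σ Δx = -90.5 cm.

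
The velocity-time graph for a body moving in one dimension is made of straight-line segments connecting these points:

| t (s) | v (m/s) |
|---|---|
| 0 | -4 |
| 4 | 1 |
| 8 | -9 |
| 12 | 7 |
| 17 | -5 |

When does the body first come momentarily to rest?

v changes sign on 0–4 s (from -4 to 1); the graph is linear there, so v = 0 at t = 0 + (4)·(4 − 0)/(1 − -4) = 3.2 s.

t = 3.2 s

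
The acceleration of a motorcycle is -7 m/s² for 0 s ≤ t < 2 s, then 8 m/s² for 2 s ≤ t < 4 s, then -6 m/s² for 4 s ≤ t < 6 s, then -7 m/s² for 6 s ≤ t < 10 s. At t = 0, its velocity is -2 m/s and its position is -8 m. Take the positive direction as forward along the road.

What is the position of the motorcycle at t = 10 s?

-158 m

On each constant-a segment, Δv = aΔt and Δx = v₀Δt + ½aΔt²; chain segment to segment.
0–2 s: v starts -2 m/s; Δx = -2·2 + ½·-7·2² = -18 m; v ends -16 m/s.
2–4 s: v starts -16 m/s; Δx = -16·2 + ½·8·2² = -16 m; v ends 0 m/s.
4–6 s: v starts 0 m/s; Δx = 0·2 + ½·-6·2² = -12 m; v ends -12 m/s.
6–10 s: v starts -12 m/s; Δx = -12·4 + ½·-7·4² = -104 m; v ends -40 m/s.
x(10) = -8 + Σ Δx = -158 m.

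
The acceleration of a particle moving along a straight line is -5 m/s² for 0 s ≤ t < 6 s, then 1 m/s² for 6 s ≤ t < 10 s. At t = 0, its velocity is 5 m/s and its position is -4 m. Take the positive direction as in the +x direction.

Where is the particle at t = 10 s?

-156 m

On each constant-a segment, Δv = aΔt and Δx = v₀Δt + ½aΔt²; chain segment to segment.
0–6 s: v starts 5 m/s; Δx = 5·6 + ½·-5·6² = -60 m; v ends -25 m/s.
6–10 s: v starts -25 m/s; Δx = -25·4 + ½·1·4² = -92 m; v ends -21 m/s.
x(10) = -4 + Σ Δx = -156 m.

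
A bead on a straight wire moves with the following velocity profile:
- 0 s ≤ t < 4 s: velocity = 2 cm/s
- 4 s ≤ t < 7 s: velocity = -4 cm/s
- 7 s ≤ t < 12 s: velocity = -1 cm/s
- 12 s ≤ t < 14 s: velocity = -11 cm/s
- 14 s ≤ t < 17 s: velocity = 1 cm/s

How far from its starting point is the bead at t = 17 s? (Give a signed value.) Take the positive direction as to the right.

Displacement is the signed area under the v-t curve.
0–4 s: 2 × 4 = 8 cm
4–7 s: -4 × 3 = -12 cm
7–12 s: -1 × 5 = -5 cm
12–14 s: -11 × 2 = -22 cm
14–17 s: 1 × 3 = 3 cm
Net displacement = -28 cm

-28 cm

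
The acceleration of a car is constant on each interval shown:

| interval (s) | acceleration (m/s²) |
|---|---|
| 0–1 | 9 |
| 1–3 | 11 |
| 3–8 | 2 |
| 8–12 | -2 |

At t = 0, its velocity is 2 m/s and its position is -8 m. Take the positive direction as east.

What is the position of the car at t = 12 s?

On each constant-a segment, Δv = aΔt and Δx = v₀Δt + ½aΔt²; chain segment to segment.
0–1 s: v starts 2 m/s; Δx = 2·1 + ½·9·1² = 6.5 m; v ends 11 m/s.
1–3 s: v starts 11 m/s; Δx = 11·2 + ½·11·2² = 44 m; v ends 33 m/s.
3–8 s: v starts 33 m/s; Δx = 33·5 + ½·2·5² = 190 m; v ends 43 m/s.
8–12 s: v starts 43 m/s; Δx = 43·4 + ½·-2·4² = 156 m; v ends 35 m/s.
x(12) = -8 + Σ Δx = 388.5 m.

388.5 m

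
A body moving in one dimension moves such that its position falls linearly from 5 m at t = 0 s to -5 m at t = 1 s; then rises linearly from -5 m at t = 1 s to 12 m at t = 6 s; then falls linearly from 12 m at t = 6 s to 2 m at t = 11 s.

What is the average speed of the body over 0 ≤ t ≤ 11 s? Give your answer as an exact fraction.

37/11 m/s

Average speed = (total path length)/(elapsed time); on a piecewise-linear x-t graph the path length is Σ|Δx|.
0–1 s: |Δx| = |-5 − 5| = 10 m
1–6 s: |Δx| = |12 − -5| = 17 m
6–11 s: |Δx| = |2 − 12| = 10 m
Total path = 37 m; average speed = 37/11 = 37/11 m/s.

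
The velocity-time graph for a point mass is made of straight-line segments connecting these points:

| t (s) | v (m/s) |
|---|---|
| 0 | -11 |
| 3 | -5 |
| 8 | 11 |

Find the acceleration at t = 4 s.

3.2 m/s²

Acceleration is the slope of the v-t graph on 3–8 s: (11 − -5)/(8 − 3) = 3.2 m/s².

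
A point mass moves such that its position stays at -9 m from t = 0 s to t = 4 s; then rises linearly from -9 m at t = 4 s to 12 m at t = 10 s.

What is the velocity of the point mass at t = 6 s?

3.5 m/s

Velocity is the slope of the x-t graph on 4–10 s: (12 − -9)/(10 − 4) = 3.5 m/s.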